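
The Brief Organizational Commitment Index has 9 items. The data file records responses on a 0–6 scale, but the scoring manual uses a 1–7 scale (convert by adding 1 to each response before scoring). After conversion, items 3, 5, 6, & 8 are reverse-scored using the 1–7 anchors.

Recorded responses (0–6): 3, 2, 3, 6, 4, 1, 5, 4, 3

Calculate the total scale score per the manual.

40

Convert to 1–7: 4, 3, 4, 7, 5, 2, 6, 5, 4
Reverse-coded (on a 1–7 scale, reversed = 8 − raw):
  item 3: 8 − 4 = 4
  item 5: 8 − 5 = 3
  item 6: 8 − 2 = 6
  item 8: 8 − 5 = 3
Scored: 4, 3, 4, 7, 3, 6, 6, 3, 4
Total = 40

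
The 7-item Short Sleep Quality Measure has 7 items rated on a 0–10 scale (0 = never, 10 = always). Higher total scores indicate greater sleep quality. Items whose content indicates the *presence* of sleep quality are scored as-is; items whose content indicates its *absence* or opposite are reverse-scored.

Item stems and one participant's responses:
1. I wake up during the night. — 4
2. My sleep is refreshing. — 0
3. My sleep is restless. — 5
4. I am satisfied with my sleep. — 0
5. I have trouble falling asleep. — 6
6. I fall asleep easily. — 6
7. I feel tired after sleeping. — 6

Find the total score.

Items 1, 3, 5, 7 describe the absence/opposite of sleep quality → reverse-score.
reversed = (0+10) − raw = 10 − raw.
  item 1: 10 − 4 = 6
  item 2: 0
  item 3: 10 − 5 = 5
  item 4: 0
  item 5: 10 − 6 = 4
  item 6: 6
  item 7: 10 − 6 = 4
Total = 6 + 0 + 5 + 0 + 4 + 6 + 4 = 25

25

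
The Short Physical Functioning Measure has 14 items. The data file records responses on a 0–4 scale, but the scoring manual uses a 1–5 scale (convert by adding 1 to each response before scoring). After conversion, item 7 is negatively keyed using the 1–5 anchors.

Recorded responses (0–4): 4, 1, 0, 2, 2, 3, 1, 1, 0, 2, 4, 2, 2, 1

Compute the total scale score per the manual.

41

Convert to 1–5: 5, 2, 1, 3, 3, 4, 2, 2, 1, 3, 5, 3, 3, 2
Reverse-coded (reverse-coded value = 6 − response):
  item 7: 6 − 2 = 4
Scored: 5, 2, 1, 3, 3, 4, 4, 2, 1, 3, 5, 3, 3, 2
Total = 41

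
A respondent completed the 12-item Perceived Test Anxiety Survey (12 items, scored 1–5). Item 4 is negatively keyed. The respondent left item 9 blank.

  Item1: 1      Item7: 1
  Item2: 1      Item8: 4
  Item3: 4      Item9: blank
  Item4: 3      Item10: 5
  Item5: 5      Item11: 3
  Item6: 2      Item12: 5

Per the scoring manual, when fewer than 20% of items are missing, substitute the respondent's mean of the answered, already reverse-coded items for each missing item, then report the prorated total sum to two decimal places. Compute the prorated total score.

Reverse-coded (reversed = (1+5) − raw = 6 − raw):
  item 4: 6 − 3 = 3
Completed scored items (11 of 12): 1, 1, 4, 3, 5, 2, 1, 4, 5, 3, 5; sum = 34.
Person mean = 34 / 11 ≈ 3.0909
Prorated total = (34 / 11) × 12 = 37.09 (to 2 dp)

37.09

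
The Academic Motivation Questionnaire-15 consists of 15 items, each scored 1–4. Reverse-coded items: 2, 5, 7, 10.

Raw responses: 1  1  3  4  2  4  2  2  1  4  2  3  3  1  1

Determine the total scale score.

36

Reversing items 2, 5, 7 and 10 with 5 − raw:
Total = 1 + (5−1) + 3 + 4 + (5−2) + 4 + (5−2) + 2 + 1 + (5−4) + 2 + 3 + 3 + 1 + 1
      = 1 + 4 + 3 + 4 + 3 + 4 + 3 + 2 + 1 + 1 + 2 + 3 + 3 + 1 + 1 = 36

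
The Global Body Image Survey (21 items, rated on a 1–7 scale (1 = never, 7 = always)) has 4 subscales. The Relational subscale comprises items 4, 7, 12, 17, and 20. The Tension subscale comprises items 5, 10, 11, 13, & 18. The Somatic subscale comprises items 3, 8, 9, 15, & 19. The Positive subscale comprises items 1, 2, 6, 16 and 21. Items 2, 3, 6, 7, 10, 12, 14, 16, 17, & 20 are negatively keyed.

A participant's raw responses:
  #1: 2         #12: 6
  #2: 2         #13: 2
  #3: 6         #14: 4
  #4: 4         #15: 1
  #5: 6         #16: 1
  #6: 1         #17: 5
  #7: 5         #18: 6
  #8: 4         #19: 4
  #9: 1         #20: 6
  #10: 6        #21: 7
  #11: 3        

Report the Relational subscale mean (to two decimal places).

2.80

Relational items: 4, 7, 12, 17, 20.
Of these, items 7, 12, 17, & 20 are negatively keyed; reversed = (1+7) − raw = 8 − raw.
  item 4: 4
  item 7: 8 − 5 = 3
  item 12: 8 − 6 = 2
  item 17: 8 − 5 = 3
  item 20: 8 − 6 = 2
Sum = 4 + 3 + 2 + 3 + 2 = 14
Mean = 14 / 5 = 2.80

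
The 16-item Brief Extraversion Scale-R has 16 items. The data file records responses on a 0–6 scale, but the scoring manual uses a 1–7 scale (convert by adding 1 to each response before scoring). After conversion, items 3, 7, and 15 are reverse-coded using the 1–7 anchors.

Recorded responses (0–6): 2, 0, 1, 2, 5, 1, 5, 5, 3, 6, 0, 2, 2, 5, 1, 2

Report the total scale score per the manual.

Convert to 1–7: 3, 1, 2, 3, 6, 2, 6, 6, 4, 7, 1, 3, 3, 6, 2, 3
Reverse-coded (reversed = (1+7) − raw = 8 − raw):
  item 3: 8 − 2 = 6
  item 7: 8 − 6 = 2
  item 15: 8 − 2 = 6
Scored: 3, 1, 6, 3, 6, 2, 2, 6, 4, 7, 1, 3, 3, 6, 6, 3
Total = 62

62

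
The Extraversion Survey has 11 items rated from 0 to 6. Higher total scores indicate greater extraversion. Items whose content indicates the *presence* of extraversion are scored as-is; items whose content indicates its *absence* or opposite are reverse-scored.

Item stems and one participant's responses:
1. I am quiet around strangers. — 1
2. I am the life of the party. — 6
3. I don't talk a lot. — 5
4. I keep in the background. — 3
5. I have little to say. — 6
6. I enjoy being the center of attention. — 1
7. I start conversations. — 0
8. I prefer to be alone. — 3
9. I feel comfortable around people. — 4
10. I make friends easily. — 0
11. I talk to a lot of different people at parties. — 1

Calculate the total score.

Items 1, 3, 4, 5, 8 describe the absence/opposite of extraversion → reverse-score.
on a 0–6 scale, reversed = 6 − raw.
  item 1: 6 − 1 = 5
  item 2: 6
  item 3: 6 − 5 = 1
  item 4: 6 − 3 = 3
  item 5: 6 − 6 = 0
  item 6: 1
  item 7: 0
  item 8: 6 − 3 = 3
  item 9: 4
  item 10: 0
  item 11: 1
Total = 5 + 6 + 1 + 3 + 0 + 1 + 0 + 3 + 4 + 0 + 1 = 24

24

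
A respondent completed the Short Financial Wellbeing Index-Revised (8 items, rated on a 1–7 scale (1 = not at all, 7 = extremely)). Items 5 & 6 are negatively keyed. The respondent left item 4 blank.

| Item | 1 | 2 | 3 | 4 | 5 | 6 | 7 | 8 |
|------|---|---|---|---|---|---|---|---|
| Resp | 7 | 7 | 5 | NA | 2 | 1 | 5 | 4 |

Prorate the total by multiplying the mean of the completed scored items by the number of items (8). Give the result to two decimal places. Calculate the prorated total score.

Reverse-coded (reverse-coded value = 8 − response):
  item 5: 8 − 2 = 6
  item 6: 8 − 1 = 7
Completed scored items (7 of 8): 7, 7, 5, 6, 7, 5, 4; sum = 41.
Person mean = 41 / 7 ≈ 5.8571
Prorated total = (41 / 7) × 8 = 46.86 (to 2 dp)

46.86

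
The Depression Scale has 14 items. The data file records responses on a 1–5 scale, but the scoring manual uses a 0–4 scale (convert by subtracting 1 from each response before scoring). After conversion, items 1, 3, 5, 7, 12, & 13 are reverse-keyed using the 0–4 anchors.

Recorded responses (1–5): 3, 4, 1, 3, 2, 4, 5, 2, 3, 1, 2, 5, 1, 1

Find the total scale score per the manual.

Convert to 0–4: 2, 3, 0, 2, 1, 3, 4, 1, 2, 0, 1, 4, 0, 0
Reverse-coded (reverse-coded value = 4 − response):
  item 1: 4 − 2 = 2
  item 3: 4 − 0 = 4
  item 5: 4 − 1 = 3
  item 7: 4 − 4 = 0
  item 12: 4 − 4 = 0
  item 13: 4 − 0 = 4
Scored: 2, 3, 4, 2, 3, 3, 0, 1, 2, 0, 1, 0, 4, 0
Total = 25

25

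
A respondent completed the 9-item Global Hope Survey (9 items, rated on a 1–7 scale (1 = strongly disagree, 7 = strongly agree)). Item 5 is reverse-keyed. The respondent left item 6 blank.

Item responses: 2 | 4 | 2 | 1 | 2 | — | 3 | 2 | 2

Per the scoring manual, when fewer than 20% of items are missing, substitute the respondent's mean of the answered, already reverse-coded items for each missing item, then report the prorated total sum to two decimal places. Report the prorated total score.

Reverse-coded (on a 1–7 scale, reversed = 8 − raw):
  item 5: 8 − 2 = 6
Completed scored items (8 of 9): 2, 4, 2, 1, 6, 3, 2, 2; sum = 22.
Person mean = 22 / 8 ≈ 2.7500
Prorated total = (22 / 8) × 9 = 24.75 (to 2 dp)

24.75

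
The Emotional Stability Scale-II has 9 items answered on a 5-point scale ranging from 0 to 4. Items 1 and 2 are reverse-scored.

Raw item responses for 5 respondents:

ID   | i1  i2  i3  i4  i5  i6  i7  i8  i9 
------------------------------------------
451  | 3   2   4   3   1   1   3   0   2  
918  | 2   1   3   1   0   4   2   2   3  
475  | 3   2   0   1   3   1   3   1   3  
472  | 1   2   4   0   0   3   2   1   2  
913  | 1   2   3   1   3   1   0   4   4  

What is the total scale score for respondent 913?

21

Respondent 913 raw: 1, 2, 3, 1, 3, 1, 0, 4, 4.
Reverse-coded (reverse-coded value = 4 − response):
  item 1: 4 − 1 = 3
  item 2: 4 − 2 = 2
  item 3: 3
  item 4: 1
  item 5: 3
  item 6: 1
  item 7: 0
  item 8: 4
  item 9: 4
Sum = 3 + 2 + 3 + 1 + 3 + 1 + 0 + 4 + 4 = 21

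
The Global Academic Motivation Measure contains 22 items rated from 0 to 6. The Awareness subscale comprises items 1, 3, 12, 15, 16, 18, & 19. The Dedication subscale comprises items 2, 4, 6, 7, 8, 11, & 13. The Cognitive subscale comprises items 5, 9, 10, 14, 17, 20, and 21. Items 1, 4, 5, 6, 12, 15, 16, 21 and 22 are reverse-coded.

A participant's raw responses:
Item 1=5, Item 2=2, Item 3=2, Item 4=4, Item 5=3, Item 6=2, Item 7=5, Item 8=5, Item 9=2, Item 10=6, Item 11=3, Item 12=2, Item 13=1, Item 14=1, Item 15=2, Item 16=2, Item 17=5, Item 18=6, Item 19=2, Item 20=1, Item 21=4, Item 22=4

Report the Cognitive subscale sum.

20

Cognitive items: 5, 9, 10, 14, 17, 20, 21.
Of these, items 5 and 21 are reverse-coded; on a 0–6 scale, reversed = 6 − raw.
  item 5: 6 − 3 = 3
  item 9: 2
  item 10: 6
  item 14: 1
  item 17: 5
  item 20: 1
  item 21: 6 − 4 = 2
Sum = 3 + 2 + 6 + 1 + 5 + 1 + 2 = 20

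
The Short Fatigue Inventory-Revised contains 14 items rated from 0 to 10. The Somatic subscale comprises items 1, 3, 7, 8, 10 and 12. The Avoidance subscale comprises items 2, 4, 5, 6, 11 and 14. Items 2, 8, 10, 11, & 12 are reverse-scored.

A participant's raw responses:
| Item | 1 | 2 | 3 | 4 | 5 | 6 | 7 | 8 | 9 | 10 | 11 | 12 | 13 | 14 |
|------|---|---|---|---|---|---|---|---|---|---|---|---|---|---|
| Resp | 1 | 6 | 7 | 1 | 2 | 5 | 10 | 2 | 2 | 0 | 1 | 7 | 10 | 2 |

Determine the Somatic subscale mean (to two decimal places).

Somatic items: 1, 3, 7, 8, 10, 12.
Of these, items 8, 10 and 12 are reverse-scored; reverse-coded value = 10 − response.
  item 1: 1
  item 3: 7
  item 7: 10
  item 8: 10 − 2 = 8
  item 10: 10 − 0 = 10
  item 12: 10 − 7 = 3
Sum = 1 + 7 + 10 + 8 + 10 + 3 = 39
Mean = 39 / 6 = 6.50

6.50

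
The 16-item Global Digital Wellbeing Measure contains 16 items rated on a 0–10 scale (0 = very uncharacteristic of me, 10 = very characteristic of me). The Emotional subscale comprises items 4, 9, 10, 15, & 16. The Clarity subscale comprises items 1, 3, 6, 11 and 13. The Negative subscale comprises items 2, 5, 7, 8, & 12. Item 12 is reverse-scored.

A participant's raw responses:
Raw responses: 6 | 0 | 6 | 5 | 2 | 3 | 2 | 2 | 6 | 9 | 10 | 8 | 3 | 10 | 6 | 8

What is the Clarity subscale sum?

28

Clarity items: 1, 3, 6, 11, 13.
  item 1: 6
  item 3: 6
  item 6: 3
  item 11: 10
  item 13: 3
Sum = 6 + 6 + 3 + 10 + 3 = 28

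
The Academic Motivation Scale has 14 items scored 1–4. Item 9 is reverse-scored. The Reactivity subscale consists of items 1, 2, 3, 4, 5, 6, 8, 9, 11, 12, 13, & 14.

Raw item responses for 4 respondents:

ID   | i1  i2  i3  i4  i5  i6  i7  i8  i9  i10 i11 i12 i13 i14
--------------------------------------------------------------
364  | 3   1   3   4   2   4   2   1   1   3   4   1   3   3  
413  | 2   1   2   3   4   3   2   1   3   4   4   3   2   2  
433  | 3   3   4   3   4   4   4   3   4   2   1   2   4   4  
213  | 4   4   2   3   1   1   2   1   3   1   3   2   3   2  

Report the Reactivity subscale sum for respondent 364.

33

Respondent 364 raw: 3, 1, 3, 4, 2, 4, 2, 1, 1, 3, 4, 1, 3, 3.
Reactivity items: 1, 2, 3, 4, 5, 6, 8, 9, 11, 12, 13, 14.
Reverse-coded (reverse-coded value = 5 − response):
  item 1: 3
  item 2: 1
  item 3: 3
  item 4: 4
  item 5: 2
  item 6: 4
  item 8: 1
  item 9: 5 − 1 = 4
  item 11: 4
  item 12: 1
  item 13: 3
  item 14: 3
Sum = 3 + 1 + 3 + 4 + 2 + 4 + 1 + 4 + 4 + 1 + 3 + 3 = 33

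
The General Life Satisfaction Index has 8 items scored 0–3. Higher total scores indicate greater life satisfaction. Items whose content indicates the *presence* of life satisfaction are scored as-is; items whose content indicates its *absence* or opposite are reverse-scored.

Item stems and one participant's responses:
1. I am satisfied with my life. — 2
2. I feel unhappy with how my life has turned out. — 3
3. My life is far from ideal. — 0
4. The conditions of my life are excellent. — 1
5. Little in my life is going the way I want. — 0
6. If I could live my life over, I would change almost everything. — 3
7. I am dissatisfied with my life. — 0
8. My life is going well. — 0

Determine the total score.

12

Items 2, 3, 5, 6, 7 describe the absence/opposite of life satisfaction → reverse-score.
reverse-coded value = 3 − response.
  item 1: 2
  item 2: 3 − 3 = 0
  item 3: 3 − 0 = 3
  item 4: 1
  item 5: 3 − 0 = 3
  item 6: 3 − 3 = 0
  item 7: 3 − 0 = 3
  item 8: 0
Total = 2 + 0 + 3 + 1 + 3 + 0 + 3 + 0 = 12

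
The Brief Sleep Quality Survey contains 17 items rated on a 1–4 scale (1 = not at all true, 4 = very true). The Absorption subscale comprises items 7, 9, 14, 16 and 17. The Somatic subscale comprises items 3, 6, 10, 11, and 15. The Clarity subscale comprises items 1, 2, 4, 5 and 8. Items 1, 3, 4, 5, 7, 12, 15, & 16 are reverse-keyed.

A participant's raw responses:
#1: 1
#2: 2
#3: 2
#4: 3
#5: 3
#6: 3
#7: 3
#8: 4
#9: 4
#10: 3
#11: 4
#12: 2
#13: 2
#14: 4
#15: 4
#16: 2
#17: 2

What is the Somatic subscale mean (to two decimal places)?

2.80

Somatic items: 3, 6, 10, 11, 15.
Of these, items 3 and 15 are reverse-keyed; reverse-coded value = 5 − response.
  item 3: 5 − 2 = 3
  item 6: 3
  item 10: 3
  item 11: 4
  item 15: 5 − 4 = 1
Sum = 3 + 3 + 3 + 4 + 1 = 14
Mean = 14 / 5 = 2.80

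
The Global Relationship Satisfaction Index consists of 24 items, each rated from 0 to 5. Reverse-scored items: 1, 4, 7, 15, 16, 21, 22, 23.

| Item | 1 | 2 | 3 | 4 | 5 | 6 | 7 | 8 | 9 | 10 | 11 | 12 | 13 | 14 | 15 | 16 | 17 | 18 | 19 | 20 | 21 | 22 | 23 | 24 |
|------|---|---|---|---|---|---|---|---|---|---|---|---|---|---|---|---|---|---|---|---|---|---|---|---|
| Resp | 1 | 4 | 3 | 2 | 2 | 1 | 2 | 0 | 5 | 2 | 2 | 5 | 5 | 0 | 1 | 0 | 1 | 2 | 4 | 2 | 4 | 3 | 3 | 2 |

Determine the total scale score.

Reverse-coded items (reversed = (0+5) − raw = 5 − raw):
  item 1: 5 − 1 = 4
  item 4: 5 − 2 = 3
  item 7: 5 − 2 = 3
  item 15: 5 − 1 = 4
  item 16: 5 − 0 = 5
  item 21: 5 − 4 = 1
  item 22: 5 − 3 = 2
  item 23: 5 − 3 = 2
After reverse-coding: 4, 4, 3, 3, 2, 1, 3, 0, 5, 2, 2, 5, 5, 0, 4, 5, 1, 2, 4, 2, 1, 2, 2, 2
Total = 4 + 4 + 3 + 3 + 2 + 1 + 3 + 0 + 5 + 2 + 2 + 5 + 5 + 0 + 4 + 5 + 1 + 2 + 4 + 2 + 1 + 2 + 2 + 2 = 64

64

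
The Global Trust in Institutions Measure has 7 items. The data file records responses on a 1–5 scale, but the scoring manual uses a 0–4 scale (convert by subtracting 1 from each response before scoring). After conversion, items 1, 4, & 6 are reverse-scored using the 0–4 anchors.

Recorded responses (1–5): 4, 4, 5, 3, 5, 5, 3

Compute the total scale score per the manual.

16

Convert to 0–4: 3, 3, 4, 2, 4, 4, 2
Reverse-coded (reverse-coded value = 4 − response):
  item 1: 4 − 3 = 1
  item 4: 4 − 2 = 2
  item 6: 4 − 4 = 0
Scored: 1, 3, 4, 2, 4, 0, 2
Total = 16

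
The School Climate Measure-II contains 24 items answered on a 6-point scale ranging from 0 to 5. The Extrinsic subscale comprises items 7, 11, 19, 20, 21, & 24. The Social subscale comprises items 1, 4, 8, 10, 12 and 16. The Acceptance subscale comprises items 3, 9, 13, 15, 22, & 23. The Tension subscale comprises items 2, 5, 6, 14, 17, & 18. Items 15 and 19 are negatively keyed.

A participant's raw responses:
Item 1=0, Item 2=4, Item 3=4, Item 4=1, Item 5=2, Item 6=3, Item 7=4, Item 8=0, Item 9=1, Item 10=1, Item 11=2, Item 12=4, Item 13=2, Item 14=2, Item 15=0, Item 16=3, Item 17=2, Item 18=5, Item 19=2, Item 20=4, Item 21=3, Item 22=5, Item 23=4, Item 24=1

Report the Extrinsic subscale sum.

Extrinsic items: 7, 11, 19, 20, 21, 24.
Of these, item 19 is negatively keyed; reverse-coded value = 5 − response.
  item 7: 4
  item 11: 2
  item 19: 5 − 2 = 3
  item 20: 4
  item 21: 3
  item 24: 1
Sum = 4 + 2 + 3 + 4 + 3 + 1 = 17

17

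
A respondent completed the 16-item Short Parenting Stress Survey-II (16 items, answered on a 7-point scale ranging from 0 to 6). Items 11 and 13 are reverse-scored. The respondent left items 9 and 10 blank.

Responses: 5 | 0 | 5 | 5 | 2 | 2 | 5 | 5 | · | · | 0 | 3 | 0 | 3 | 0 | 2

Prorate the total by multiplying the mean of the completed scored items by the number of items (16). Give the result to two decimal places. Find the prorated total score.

Reverse-coded (on a 0–6 scale, reversed = 6 − raw):
  item 11: 6 − 0 = 6
  item 13: 6 − 0 = 6
Completed scored items (14 of 16): 5, 0, 5, 5, 2, 2, 5, 5, 6, 3, 6, 3, 0, 2; sum = 49.
Person mean = 49 / 14 ≈ 3.5000
Prorated total = (49 / 14) × 16 = 56.00 (to 2 dp)

56.00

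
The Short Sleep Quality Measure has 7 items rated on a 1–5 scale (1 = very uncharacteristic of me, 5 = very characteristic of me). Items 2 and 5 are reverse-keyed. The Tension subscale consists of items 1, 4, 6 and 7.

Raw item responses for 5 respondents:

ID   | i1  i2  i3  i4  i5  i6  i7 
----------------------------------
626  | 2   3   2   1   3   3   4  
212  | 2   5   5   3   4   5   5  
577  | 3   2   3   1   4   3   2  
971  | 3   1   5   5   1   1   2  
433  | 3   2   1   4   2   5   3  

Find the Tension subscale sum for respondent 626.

10

Respondent 626 raw: 2, 3, 2, 1, 3, 3, 4.
Tension items: 1, 4, 6, 7.
Reverse-coded (on a 1–5 scale, reversed = 6 − raw):
  item 1: 2
  item 4: 1
  item 6: 3
  item 7: 4
Sum = 2 + 1 + 3 + 4 = 10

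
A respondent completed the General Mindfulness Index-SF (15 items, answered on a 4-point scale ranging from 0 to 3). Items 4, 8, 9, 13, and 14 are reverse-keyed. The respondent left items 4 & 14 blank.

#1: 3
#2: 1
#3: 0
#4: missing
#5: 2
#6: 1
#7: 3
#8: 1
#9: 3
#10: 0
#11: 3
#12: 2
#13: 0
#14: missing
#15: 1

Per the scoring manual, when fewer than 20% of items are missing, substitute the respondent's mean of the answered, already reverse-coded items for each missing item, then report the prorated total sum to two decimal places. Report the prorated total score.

24.23

Reverse-coded (reversed = (0+3) − raw = 3 − raw):
  item 8: 3 − 1 = 2
  item 9: 3 − 3 = 0
  item 13: 3 − 0 = 3
Completed scored items (13 of 15): 3, 1, 0, 2, 1, 3, 2, 0, 0, 3, 2, 3, 1; sum = 21.
Person mean = 21 / 13 ≈ 1.6154
Prorated total = (21 / 13) × 15 = 24.23 (to 2 dp)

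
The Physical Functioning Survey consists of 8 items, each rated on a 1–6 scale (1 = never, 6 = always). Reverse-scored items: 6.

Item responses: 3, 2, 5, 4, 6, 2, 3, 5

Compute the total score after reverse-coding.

Raw sum = 30. Reverse-scored items: 6; their raw sum = 2.
Each reversal replaces raw with 7 − raw, changing the total by 7 − 2·raw per item.
Total = 30 + 1·7 − 2·2 = 30 + 7 − 4 = 33

33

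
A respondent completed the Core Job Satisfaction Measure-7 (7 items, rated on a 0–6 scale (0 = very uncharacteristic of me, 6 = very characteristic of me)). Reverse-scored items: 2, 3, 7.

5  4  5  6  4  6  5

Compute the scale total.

25

Apply reverse scoring (reverse-coded value = 6 − response):
  item 2: 6 − 4 = 2
  item 3: 6 − 5 = 1
  item 7: 6 − 5 = 1
Scored responses: 5, 2, 1, 6, 4, 6, 1
Total = 5 + 2 + 1 + 6 + 4 + 6 + 1 = 25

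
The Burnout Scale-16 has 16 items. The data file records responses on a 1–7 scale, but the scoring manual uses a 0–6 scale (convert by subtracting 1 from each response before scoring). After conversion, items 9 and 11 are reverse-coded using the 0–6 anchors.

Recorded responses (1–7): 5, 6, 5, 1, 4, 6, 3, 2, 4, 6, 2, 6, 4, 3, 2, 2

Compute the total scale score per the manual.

49

Convert to 0–6: 4, 5, 4, 0, 3, 5, 2, 1, 3, 5, 1, 5, 3, 2, 1, 1
Reverse-coded (reverse-coded value = 6 − response):
  item 9: 6 − 3 = 3
  item 11: 6 − 1 = 5
Scored: 4, 5, 4, 0, 3, 5, 2, 1, 3, 5, 5, 5, 3, 2, 1, 1
Total = 49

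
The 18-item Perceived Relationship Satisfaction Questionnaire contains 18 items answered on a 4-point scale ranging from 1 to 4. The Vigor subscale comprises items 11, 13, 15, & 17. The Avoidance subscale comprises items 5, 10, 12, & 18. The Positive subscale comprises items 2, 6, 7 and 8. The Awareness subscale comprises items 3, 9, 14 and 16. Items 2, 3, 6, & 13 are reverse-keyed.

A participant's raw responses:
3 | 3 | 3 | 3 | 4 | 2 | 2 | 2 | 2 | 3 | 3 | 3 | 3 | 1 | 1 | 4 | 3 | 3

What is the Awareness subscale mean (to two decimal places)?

Awareness items: 3, 9, 14, 16.
Of these, item 3 is reverse-keyed; on a 1–4 scale, reversed = 5 − raw.
  item 3: 5 − 3 = 2
  item 9: 2
  item 14: 1
  item 16: 4
Sum = 2 + 2 + 1 + 4 = 9
Mean = 9 / 4 = 2.25

2.25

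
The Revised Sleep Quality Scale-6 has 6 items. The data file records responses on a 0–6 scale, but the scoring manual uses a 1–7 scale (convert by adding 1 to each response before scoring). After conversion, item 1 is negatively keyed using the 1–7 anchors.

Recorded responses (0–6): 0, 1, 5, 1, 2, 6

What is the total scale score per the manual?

27

Convert to 1–7: 1, 2, 6, 2, 3, 7
Reverse-coded (reverse-coded value = 8 − response):
  item 1: 8 − 1 = 7
Scored: 7, 2, 6, 2, 3, 7
Total = 27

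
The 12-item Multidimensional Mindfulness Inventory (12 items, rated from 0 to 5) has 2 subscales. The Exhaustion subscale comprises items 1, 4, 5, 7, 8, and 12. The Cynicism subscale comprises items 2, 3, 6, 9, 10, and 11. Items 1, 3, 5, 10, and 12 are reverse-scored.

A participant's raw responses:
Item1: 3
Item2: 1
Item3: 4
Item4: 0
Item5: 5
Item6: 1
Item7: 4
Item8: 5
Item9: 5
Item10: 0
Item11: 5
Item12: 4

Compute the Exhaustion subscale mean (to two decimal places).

2.00

Exhaustion items: 1, 4, 5, 7, 8, 12.
Of these, items 1, 5 and 12 are reverse-scored; on a 0–5 scale, reversed = 5 − raw.
  item 1: 5 − 3 = 2
  item 4: 0
  item 5: 5 − 5 = 0
  item 7: 4
  item 8: 5
  item 12: 5 − 4 = 1
Sum = 2 + 0 + 0 + 4 + 5 + 1 = 12
Mean = 12 / 6 = 2.00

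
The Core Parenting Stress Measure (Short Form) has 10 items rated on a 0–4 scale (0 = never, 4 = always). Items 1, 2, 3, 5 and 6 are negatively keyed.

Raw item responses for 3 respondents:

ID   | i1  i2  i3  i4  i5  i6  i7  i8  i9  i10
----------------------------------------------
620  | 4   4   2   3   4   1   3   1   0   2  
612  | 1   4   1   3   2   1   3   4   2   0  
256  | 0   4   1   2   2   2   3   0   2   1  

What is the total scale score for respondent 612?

Respondent 612 raw: 1, 4, 1, 3, 2, 1, 3, 4, 2, 0.
Reverse-coded (reversed = (0+4) − raw = 4 − raw):
  item 1: 4 − 1 = 3
  item 2: 4 − 4 = 0
  item 3: 4 − 1 = 3
  item 4: 3
  item 5: 4 − 2 = 2
  item 6: 4 − 1 = 3
  item 7: 3
  item 8: 4
  item 9: 2
  item 10: 0
Sum = 3 + 0 + 3 + 3 + 2 + 3 + 3 + 4 + 2 + 0 = 23

23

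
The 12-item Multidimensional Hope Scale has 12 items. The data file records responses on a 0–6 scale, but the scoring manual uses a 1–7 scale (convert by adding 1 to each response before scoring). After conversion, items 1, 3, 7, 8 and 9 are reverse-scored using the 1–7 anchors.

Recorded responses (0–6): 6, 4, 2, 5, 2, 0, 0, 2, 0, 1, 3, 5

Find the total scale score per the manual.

Convert to 1–7: 7, 5, 3, 6, 3, 1, 1, 3, 1, 2, 4, 6
Reverse-coded (on a 1–7 scale, reversed = 8 − raw):
  item 1: 8 − 7 = 1
  item 3: 8 − 3 = 5
  item 7: 8 − 1 = 7
  item 8: 8 − 3 = 5
  item 9: 8 − 1 = 7
Scored: 1, 5, 5, 6, 3, 1, 7, 5, 7, 2, 4, 6
Total = 52

52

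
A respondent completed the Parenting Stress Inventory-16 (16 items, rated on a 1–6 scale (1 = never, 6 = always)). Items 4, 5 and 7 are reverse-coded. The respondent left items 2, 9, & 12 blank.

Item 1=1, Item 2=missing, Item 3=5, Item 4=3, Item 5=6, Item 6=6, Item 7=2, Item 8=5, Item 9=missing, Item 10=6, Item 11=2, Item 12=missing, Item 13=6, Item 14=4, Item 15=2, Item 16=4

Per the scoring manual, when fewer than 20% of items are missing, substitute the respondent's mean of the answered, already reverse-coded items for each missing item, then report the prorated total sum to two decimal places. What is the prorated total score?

62.77

Reverse-coded (on a 1–6 scale, reversed = 7 − raw):
  item 4: 7 − 3 = 4
  item 5: 7 − 6 = 1
  item 7: 7 − 2 = 5
Completed scored items (13 of 16): 1, 5, 4, 1, 6, 5, 5, 6, 2, 6, 4, 2, 4; sum = 51.
Person mean = 51 / 13 ≈ 3.9231
Prorated total = (51 / 13) × 16 = 62.77 (to 2 dp)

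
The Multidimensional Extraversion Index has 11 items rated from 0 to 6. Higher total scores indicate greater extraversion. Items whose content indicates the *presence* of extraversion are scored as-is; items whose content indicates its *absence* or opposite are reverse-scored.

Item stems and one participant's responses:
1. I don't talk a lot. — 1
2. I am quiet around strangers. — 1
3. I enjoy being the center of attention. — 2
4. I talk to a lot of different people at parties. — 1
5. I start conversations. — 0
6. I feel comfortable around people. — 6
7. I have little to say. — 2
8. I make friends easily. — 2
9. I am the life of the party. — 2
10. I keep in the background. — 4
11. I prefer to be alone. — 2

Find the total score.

Items 1, 2, 7, 10, 11 describe the absence/opposite of extraversion → reverse-score.
on a 0–6 scale, reversed = 6 − raw.
  item 1: 6 − 1 = 5
  item 2: 6 − 1 = 5
  item 3: 2
  item 4: 1
  item 5: 0
  item 6: 6
  item 7: 6 − 2 = 4
  item 8: 2
  item 9: 2
  item 10: 6 − 4 = 2
  item 11: 6 − 2 = 4
Total = 5 + 5 + 2 + 1 + 0 + 6 + 4 + 2 + 2 + 2 + 4 = 33

33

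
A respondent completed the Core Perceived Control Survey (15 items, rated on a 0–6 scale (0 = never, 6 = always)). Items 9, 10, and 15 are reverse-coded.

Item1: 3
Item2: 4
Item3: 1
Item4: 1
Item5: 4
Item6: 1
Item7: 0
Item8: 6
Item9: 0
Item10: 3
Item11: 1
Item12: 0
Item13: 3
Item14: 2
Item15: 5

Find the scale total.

Apply reverse scoring (reversed = (0+6) − raw = 6 − raw):
  item 9: 6 − 0 = 6
  item 10: 6 − 3 = 3
  item 15: 6 − 5 = 1
Scored items: 3, 4, 1, 1, 4, 1, 0, 6, 6, 3, 1, 0, 3, 2, 1
Total = 3 + 4 + 1 + 1 + 4 + 1 + 0 + 6 + 6 + 3 + 1 + 0 + 3 + 2 + 1 = 36

36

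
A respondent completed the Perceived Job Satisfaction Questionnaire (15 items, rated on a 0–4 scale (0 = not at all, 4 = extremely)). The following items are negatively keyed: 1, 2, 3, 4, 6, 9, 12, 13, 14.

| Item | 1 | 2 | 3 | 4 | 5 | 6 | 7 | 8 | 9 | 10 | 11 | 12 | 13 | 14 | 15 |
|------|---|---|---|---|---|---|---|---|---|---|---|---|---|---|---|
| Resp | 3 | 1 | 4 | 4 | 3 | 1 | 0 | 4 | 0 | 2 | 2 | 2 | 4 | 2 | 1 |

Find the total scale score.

27

Raw sum = 33. Negatively keyed items: 1, 2, 3, 4, 6, 9, 12, 13, 14; their raw sum = 21.
Each reversal replaces raw with 4 − raw, changing the total by 4 − 2·raw per item.
Total = 33 + 9·4 − 2·21 = 33 + 36 − 42 = 27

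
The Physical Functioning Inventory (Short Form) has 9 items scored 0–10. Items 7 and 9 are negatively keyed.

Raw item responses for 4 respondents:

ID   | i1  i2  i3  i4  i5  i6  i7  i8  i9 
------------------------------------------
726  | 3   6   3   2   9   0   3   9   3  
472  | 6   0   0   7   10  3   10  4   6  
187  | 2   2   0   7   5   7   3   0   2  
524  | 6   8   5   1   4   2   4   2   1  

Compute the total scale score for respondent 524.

Respondent 524 raw: 6, 8, 5, 1, 4, 2, 4, 2, 1.
Reverse-coded (reversed = (0+10) − raw = 10 − raw):
  item 1: 6
  item 2: 8
  item 3: 5
  item 4: 1
  item 5: 4
  item 6: 2
  item 7: 10 − 4 = 6
  item 8: 2
  item 9: 10 − 1 = 9
Sum = 6 + 8 + 5 + 1 + 4 + 2 + 6 + 2 + 9 = 43

43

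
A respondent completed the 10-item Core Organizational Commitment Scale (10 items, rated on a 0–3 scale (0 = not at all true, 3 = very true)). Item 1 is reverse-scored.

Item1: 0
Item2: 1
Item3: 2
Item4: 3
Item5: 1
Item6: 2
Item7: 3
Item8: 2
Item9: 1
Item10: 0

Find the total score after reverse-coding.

Reversing item 1 with 3 − raw:
Total = (3−0) + 1 + 2 + 3 + 1 + 2 + 3 + 2 + 1 + 0
      = 3 + 1 + 2 + 3 + 1 + 2 + 3 + 2 + 1 + 0 = 18

18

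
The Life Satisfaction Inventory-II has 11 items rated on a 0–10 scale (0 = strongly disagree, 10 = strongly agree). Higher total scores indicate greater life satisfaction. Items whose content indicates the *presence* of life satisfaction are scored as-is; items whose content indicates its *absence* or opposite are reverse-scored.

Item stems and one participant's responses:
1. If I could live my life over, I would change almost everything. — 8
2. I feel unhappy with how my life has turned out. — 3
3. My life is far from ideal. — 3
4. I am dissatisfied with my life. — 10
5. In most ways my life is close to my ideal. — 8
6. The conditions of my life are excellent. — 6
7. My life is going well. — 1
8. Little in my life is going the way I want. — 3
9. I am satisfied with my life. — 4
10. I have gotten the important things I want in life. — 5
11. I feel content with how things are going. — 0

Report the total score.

47

Items 1, 2, 3, 4, 8 describe the absence/opposite of life satisfaction → reverse-score.
on a 0–10 scale, reversed = 10 − raw.
  item 1: 10 − 8 = 2
  item 2: 10 − 3 = 7
  item 3: 10 − 3 = 7
  item 4: 10 − 10 = 0
  item 5: 8
  item 6: 6
  item 7: 1
  item 8: 10 − 3 = 7
  item 9: 4
  item 10: 5
  item 11: 0
Total = 2 + 7 + 7 + 0 + 8 + 6 + 1 + 7 + 4 + 5 + 0 = 47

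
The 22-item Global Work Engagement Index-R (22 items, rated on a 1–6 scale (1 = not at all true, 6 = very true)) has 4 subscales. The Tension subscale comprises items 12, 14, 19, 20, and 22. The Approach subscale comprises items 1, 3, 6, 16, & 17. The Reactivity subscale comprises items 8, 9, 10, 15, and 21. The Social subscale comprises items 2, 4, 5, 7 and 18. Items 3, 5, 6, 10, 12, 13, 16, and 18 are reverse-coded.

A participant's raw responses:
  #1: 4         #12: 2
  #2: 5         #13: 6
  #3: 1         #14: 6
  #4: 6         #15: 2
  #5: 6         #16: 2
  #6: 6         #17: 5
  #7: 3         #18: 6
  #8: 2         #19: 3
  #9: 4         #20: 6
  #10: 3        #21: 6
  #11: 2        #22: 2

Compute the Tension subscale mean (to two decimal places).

4.40

Tension items: 12, 14, 19, 20, 22.
Of these, item 12 is reverse-coded; reversed = (1+6) − raw = 7 − raw.
  item 12: 7 − 2 = 5
  item 14: 6
  item 19: 3
  item 20: 6
  item 22: 2
Sum = 5 + 6 + 3 + 6 + 2 = 22
Mean = 22 / 5 = 4.40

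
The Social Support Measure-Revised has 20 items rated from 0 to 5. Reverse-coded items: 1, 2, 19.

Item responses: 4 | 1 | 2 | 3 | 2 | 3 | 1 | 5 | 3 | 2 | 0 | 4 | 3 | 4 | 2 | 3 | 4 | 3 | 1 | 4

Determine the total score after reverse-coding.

57

Reversing items 1, 2, & 19 with 5 − raw:
Total = (5−4) + (5−1) + 2 + 3 + 2 + 3 + 1 + 5 + 3 + 2 + 0 + 4 + 3 + 4 + 2 + 3 + 4 + 3 + (5−1) + 4
      = 1 + 4 + 2 + 3 + 2 + 3 + 1 + 5 + 3 + 2 + 0 + 4 + 3 + 4 + 2 + 3 + 4 + 3 + 4 + 4 = 57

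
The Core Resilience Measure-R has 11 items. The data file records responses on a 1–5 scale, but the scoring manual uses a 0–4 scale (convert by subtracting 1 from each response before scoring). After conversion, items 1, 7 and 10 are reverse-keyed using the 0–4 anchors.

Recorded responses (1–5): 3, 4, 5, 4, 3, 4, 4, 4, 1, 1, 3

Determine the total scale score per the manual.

27

Convert to 0–4: 2, 3, 4, 3, 2, 3, 3, 3, 0, 0, 2
Reverse-coded (reverse-coded value = 4 − response):
  item 1: 4 − 2 = 2
  item 7: 4 − 3 = 1
  item 10: 4 − 0 = 4
Scored: 2, 3, 4, 3, 2, 3, 1, 3, 0, 4, 2
Total = 27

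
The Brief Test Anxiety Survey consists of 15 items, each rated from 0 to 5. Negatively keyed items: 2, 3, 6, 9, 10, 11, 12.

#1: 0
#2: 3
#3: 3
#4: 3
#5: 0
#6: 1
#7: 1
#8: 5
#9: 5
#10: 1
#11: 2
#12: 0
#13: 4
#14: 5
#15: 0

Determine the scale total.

Raw sum = 33. Negatively keyed items: 2, 3, 6, 9, 10, 11, 12; their raw sum = 15.
Each reversal replaces raw with 5 − raw, changing the total by 5 − 2·raw per item.
Total = 33 + 7·5 − 2·15 = 33 + 35 − 30 = 38

38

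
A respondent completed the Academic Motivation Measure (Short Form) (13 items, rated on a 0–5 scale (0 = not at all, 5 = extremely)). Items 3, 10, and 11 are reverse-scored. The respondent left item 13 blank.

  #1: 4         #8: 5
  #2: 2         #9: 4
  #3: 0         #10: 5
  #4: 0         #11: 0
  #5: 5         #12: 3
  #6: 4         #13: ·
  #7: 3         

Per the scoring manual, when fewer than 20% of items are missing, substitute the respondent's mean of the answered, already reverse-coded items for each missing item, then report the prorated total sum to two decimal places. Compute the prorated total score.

43.33

Reverse-coded (reversed = (0+5) − raw = 5 − raw):
  item 3: 5 − 0 = 5
  item 10: 5 − 5 = 0
  item 11: 5 − 0 = 5
Completed scored items (12 of 13): 4, 2, 5, 0, 5, 4, 3, 5, 4, 0, 5, 3; sum = 40.
Person mean = 40 / 12 ≈ 3.3333
Prorated total = (40 / 12) × 13 = 43.33 (to 2 dp)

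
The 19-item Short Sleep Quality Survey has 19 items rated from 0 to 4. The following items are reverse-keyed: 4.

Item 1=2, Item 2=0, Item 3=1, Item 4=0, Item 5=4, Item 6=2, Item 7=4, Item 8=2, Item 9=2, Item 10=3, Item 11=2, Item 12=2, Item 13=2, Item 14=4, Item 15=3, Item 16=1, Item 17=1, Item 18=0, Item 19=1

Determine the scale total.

Reverse-coded items (reversed = (0+4) − raw = 4 − raw):
  item 4: 4 − 0 = 4
Scored items: 2, 0, 1, 4, 4, 2, 4, 2, 2, 3, 2, 2, 2, 4, 3, 1, 1, 0, 1
Total = 2 + 0 + 1 + 4 + 4 + 2 + 4 + 2 + 2 + 3 + 2 + 2 + 2 + 4 + 3 + 1 + 1 + 0 + 1 = 40

40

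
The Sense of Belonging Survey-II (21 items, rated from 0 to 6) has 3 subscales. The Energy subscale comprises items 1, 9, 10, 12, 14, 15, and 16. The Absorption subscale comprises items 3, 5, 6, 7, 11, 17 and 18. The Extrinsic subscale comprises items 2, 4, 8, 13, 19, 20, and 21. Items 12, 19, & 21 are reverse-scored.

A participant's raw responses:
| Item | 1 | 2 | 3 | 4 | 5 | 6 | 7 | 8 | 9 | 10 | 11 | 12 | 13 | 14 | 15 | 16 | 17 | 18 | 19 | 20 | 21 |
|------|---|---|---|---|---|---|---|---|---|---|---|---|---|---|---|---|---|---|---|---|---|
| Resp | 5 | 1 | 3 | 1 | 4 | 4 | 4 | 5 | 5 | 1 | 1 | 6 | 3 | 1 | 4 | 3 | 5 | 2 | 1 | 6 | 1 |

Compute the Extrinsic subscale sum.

Extrinsic items: 2, 4, 8, 13, 19, 20, 21.
Of these, items 19 and 21 are reverse-scored; reverse-coded value = 6 − response.
  item 2: 1
  item 4: 1
  item 8: 5
  item 13: 3
  item 19: 6 − 1 = 5
  item 20: 6
  item 21: 6 − 1 = 5
Sum = 1 + 1 + 5 + 3 + 5 + 6 + 5 = 26

26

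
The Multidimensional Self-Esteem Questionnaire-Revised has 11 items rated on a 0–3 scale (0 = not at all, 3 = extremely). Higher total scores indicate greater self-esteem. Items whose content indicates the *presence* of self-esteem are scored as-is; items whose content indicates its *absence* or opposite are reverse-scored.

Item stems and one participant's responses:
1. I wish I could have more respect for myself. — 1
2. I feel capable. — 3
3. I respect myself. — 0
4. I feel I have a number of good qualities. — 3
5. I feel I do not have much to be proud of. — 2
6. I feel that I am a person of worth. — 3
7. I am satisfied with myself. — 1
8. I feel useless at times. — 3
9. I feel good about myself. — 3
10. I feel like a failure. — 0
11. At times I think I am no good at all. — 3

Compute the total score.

19

Items 1, 5, 8, 10, 11 describe the absence/opposite of self-esteem → reverse-score.
reversed = (0+3) − raw = 3 − raw.
  item 1: 3 − 1 = 2
  item 2: 3
  item 3: 0
  item 4: 3
  item 5: 3 − 2 = 1
  item 6: 3
  item 7: 1
  item 8: 3 − 3 = 0
  item 9: 3
  item 10: 3 − 0 = 3
  item 11: 3 − 3 = 0
Total = 2 + 3 + 0 + 3 + 1 + 3 + 1 + 0 + 3 + 3 + 0 = 19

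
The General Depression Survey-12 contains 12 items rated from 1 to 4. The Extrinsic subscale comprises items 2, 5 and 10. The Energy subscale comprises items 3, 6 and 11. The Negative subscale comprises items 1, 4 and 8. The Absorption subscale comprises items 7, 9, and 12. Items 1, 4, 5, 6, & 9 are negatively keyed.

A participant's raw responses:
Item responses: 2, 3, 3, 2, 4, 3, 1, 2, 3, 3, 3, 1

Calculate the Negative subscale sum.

Negative items: 1, 4, 8.
Of these, items 1 and 4 are negatively keyed; reverse-coded value = 5 − response.
  item 1: 5 − 2 = 3
  item 4: 5 − 2 = 3
  item 8: 2
Sum = 3 + 3 + 2 = 8

8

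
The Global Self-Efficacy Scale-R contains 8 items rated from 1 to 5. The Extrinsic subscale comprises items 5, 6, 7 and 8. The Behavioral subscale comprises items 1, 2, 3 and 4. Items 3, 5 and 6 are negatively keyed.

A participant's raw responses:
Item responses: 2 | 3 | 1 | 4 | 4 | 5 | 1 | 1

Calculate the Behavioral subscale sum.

Behavioral items: 1, 2, 3, 4.
Of these, item 3 is negatively keyed; on a 1–5 scale, reversed = 6 − raw.
  item 1: 2
  item 2: 3
  item 3: 6 − 1 = 5
  item 4: 4
Sum = 2 + 3 + 5 + 4 = 14

14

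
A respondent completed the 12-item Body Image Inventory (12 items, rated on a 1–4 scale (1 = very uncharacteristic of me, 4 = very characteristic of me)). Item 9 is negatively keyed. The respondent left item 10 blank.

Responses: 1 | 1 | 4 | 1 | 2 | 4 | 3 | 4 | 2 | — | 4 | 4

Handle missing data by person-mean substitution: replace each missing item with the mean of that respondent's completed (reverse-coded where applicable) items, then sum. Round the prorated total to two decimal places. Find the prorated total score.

Reverse-coded (reverse-coded value = 5 − response):
  item 9: 5 − 2 = 3
Completed scored items (11 of 12): 1, 1, 4, 1, 2, 4, 3, 4, 3, 4, 4; sum = 31.
Person mean = 31 / 11 ≈ 2.8182
Prorated total = (31 / 11) × 12 = 33.82 (to 2 dp)

33.82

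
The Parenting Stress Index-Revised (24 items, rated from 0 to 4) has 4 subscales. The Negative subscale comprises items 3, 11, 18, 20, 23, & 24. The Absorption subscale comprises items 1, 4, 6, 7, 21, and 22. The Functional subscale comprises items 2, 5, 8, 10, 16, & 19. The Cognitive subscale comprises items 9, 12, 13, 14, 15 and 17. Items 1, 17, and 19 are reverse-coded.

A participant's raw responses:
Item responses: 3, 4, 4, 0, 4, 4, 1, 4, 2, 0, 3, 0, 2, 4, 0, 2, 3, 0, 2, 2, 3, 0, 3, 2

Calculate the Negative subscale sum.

14

Negative items: 3, 11, 18, 20, 23, 24.
  item 3: 4
  item 11: 3
  item 18: 0
  item 20: 2
  item 23: 3
  item 24: 2
Sum = 4 + 3 + 0 + 2 + 3 + 2 = 14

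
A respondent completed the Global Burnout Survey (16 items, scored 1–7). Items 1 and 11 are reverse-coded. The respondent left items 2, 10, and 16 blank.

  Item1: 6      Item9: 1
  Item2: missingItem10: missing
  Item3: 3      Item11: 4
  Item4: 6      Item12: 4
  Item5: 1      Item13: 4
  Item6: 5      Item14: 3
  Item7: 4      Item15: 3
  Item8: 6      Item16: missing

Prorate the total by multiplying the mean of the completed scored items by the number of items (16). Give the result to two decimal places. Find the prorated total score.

Reverse-coded (reversed = (1+7) − raw = 8 − raw):
  item 1: 8 − 6 = 2
  item 11: 8 − 4 = 4
Completed scored items (13 of 16): 2, 3, 6, 1, 5, 4, 6, 1, 4, 4, 4, 3, 3; sum = 46.
Person mean = 46 / 13 ≈ 3.5385
Prorated total = (46 / 13) × 16 = 56.62 (to 2 dp)

56.62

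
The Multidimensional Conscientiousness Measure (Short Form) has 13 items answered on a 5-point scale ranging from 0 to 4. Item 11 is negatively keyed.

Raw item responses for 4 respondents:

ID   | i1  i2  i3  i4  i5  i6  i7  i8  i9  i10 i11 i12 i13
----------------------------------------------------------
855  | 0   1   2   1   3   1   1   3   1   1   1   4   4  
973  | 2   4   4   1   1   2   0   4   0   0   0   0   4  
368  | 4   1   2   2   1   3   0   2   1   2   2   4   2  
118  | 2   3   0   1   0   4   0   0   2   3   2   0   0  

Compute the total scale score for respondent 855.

Respondent 855 raw: 0, 1, 2, 1, 3, 1, 1, 3, 1, 1, 1, 4, 4.
Reverse-coded (reverse-coded value = 4 − response):
  item 1: 0
  item 2: 1
  item 3: 2
  item 4: 1
  item 5: 3
  item 6: 1
  item 7: 1
  item 8: 3
  item 9: 1
  item 10: 1
  item 11: 4 − 1 = 3
  item 12: 4
  item 13: 4
Sum = 0 + 1 + 2 + 1 + 3 + 1 + 1 + 3 + 1 + 1 + 3 + 4 + 4 = 25

25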